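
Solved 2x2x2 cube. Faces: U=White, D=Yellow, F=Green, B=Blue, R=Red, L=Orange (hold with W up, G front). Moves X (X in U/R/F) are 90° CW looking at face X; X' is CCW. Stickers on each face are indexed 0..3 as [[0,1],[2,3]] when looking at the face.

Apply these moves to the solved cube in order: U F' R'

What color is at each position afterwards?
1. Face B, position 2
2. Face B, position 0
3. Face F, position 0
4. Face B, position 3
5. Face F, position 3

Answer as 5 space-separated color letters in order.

After move 1 (U): U=WWWW F=RRGG R=BBRR B=OOBB L=GGOO
After move 2 (F'): F=RGRG U=WWBR R=YBYR D=GOYY L=GWOW
After move 3 (R'): R=BRYY U=WBBO F=RWRR D=GGYG B=YOOB
Query 1: B[2] = O
Query 2: B[0] = Y
Query 3: F[0] = R
Query 4: B[3] = B
Query 5: F[3] = R

Answer: O Y R B R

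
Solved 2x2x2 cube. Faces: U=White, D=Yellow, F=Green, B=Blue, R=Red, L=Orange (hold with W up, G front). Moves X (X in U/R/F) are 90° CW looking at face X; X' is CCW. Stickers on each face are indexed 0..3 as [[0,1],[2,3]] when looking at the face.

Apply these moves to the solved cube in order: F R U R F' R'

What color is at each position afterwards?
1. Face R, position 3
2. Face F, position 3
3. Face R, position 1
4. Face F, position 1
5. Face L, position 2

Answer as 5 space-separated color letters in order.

Answer: R R B W O

Derivation:
After move 1 (F): F=GGGG U=WWOO R=WRWR D=RRYY L=OYOY
After move 2 (R): R=WWRR U=WGOG F=GRGY D=RBYB B=OBWB
After move 3 (U): U=OWGG F=WWGY R=OBRR B=OYWB L=GROY
After move 4 (R): R=RORB U=OWGY F=WBGB D=RWYO B=GYWB
After move 5 (F'): F=BBWG U=OWRR R=WORB D=RYYO L=GYOG
After move 6 (R'): R=OBWR U=OWRG F=BWWR D=RBYG B=OYYB
Query 1: R[3] = R
Query 2: F[3] = R
Query 3: R[1] = B
Query 4: F[1] = W
Query 5: L[2] = O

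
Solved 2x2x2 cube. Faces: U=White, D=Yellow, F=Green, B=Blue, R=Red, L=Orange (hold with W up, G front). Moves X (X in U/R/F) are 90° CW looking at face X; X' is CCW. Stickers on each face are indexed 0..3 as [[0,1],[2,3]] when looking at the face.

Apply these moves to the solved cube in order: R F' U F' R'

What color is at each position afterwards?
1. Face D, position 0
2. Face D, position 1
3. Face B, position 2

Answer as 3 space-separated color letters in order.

After move 1 (R): R=RRRR U=WGWG F=GYGY D=YBYB B=WBWB
After move 2 (F'): F=YYGG U=WGRR R=BRYR D=OOYB L=OGOW
After move 3 (U): U=RWRG F=BRGG R=WBYR B=OGWB L=YYOW
After move 4 (F'): F=RGBG U=RWWY R=OBOR D=YWYB L=YGOR
After move 5 (R'): R=BROO U=RWWO F=RWBY D=YGYG B=BGWB
Query 1: D[0] = Y
Query 2: D[1] = G
Query 3: B[2] = W

Answer: Y G W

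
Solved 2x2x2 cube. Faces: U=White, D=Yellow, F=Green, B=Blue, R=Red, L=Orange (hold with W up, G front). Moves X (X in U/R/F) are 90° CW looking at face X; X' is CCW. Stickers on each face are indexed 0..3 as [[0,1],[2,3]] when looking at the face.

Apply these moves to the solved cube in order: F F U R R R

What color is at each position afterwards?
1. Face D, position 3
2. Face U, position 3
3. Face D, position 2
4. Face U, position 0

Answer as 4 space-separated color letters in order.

After move 1 (F): F=GGGG U=WWOO R=WRWR D=RRYY L=OYOY
After move 2 (F): F=GGGG U=WWYY R=OROR D=WWYY L=OROR
After move 3 (U): U=YWYW F=ORGG R=BBOR B=ORBB L=GGOR
After move 4 (R): R=OBRB U=YRYG F=OWGY D=WBYO B=WRWB
After move 5 (R): R=ROBB U=YWYY F=OBGO D=WWYW B=GRRB
After move 6 (R): R=BRBO U=YBYO F=OWGW D=WRYG B=YRWB
Query 1: D[3] = G
Query 2: U[3] = O
Query 3: D[2] = Y
Query 4: U[0] = Y

Answer: G O Y Y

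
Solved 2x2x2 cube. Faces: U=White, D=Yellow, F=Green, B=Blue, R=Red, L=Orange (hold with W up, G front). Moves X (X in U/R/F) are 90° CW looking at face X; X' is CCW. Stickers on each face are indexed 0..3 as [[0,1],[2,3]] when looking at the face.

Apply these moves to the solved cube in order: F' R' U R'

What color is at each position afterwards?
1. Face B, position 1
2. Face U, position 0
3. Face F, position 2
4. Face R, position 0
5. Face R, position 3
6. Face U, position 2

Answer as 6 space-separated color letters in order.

Answer: W R G B Y B

Derivation:
After move 1 (F'): F=GGGG U=WWRR R=YRYR D=OOYY L=OWOW
After move 2 (R'): R=RRYY U=WBRB F=GWGR D=OGYG B=YBOB
After move 3 (U): U=RWBB F=RRGR R=YBYY B=OWOB L=GWOW
After move 4 (R'): R=BYYY U=ROBO F=RWGB D=ORYR B=GWGB
Query 1: B[1] = W
Query 2: U[0] = R
Query 3: F[2] = G
Query 4: R[0] = B
Query 5: R[3] = Y
Query 6: U[2] = B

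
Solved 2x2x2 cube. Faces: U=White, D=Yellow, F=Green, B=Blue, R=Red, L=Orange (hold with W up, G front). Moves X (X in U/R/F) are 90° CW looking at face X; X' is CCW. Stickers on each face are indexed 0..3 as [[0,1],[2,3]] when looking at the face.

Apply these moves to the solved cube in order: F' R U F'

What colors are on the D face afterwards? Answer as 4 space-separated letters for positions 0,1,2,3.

Answer: O W Y B

Derivation:
After move 1 (F'): F=GGGG U=WWRR R=YRYR D=OOYY L=OWOW
After move 2 (R): R=YYRR U=WGRG F=GOGY D=OBYB B=RBWB
After move 3 (U): U=RWGG F=YYGY R=RBRR B=OWWB L=GOOW
After move 4 (F'): F=YYYG U=RWRR R=BBOR D=OWYB L=GGOG
Query: D face = OWYB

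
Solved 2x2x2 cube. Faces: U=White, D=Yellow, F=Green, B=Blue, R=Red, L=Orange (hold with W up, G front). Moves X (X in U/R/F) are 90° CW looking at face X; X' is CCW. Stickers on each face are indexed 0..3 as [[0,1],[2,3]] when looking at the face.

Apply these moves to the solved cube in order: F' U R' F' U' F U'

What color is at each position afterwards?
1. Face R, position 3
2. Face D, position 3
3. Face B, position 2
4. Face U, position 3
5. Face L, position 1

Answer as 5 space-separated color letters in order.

After move 1 (F'): F=GGGG U=WWRR R=YRYR D=OOYY L=OWOW
After move 2 (U): U=RWRW F=YRGG R=BBYR B=OWBB L=GGOW
After move 3 (R'): R=BRBY U=RBRO F=YWGW D=ORYG B=YWOB
After move 4 (F'): F=WWYG U=RBBB R=RROY D=GWYG L=GOOR
After move 5 (U'): U=BBRB F=GOYG R=WWOY B=RROB L=YWOR
After move 6 (F): F=YGGO U=BBRW R=RWBY D=OWYG L=YGOW
After move 7 (U'): U=BWBR F=YGGO R=YGBY B=RWOB L=RROW
Query 1: R[3] = Y
Query 2: D[3] = G
Query 3: B[2] = O
Query 4: U[3] = R
Query 5: L[1] = R

Answer: Y G O R R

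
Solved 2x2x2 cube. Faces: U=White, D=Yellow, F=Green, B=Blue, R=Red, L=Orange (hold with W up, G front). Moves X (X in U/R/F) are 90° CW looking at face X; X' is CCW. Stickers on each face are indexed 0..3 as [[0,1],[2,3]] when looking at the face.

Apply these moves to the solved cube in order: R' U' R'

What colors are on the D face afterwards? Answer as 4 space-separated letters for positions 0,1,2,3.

After move 1 (R'): R=RRRR U=WBWB F=GWGW D=YGYG B=YBYB
After move 2 (U'): U=BBWW F=OOGW R=GWRR B=RRYB L=YBOO
After move 3 (R'): R=WRGR U=BYWR F=OBGW D=YOYW B=GRGB
Query: D face = YOYW

Answer: Y O Y W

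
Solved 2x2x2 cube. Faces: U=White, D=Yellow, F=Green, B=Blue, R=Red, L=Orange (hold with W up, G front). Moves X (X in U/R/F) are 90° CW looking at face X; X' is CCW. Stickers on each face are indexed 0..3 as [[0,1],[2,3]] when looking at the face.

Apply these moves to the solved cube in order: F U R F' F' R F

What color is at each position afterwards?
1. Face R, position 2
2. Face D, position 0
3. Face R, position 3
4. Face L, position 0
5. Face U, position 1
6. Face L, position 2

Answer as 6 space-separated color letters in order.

Answer: W B B G G O

Derivation:
After move 1 (F): F=GGGG U=WWOO R=WRWR D=RRYY L=OYOY
After move 2 (U): U=OWOW F=WRGG R=BBWR B=OYBB L=GGOY
After move 3 (R): R=WBRB U=OROG F=WRGY D=RBYO B=WYWB
After move 4 (F'): F=RYWG U=ORWR R=BBRB D=GYYO L=GGOO
After move 5 (F'): F=YGRW U=ORBR R=YBGB D=GOYO L=GROW
After move 6 (R): R=GYBB U=OGBW F=YORO D=GWYW B=RYRB
After move 7 (F): F=RYOO U=OGWR R=BYWB D=BGYW L=GGOW
Query 1: R[2] = W
Query 2: D[0] = B
Query 3: R[3] = B
Query 4: L[0] = G
Query 5: U[1] = G
Query 6: L[2] = O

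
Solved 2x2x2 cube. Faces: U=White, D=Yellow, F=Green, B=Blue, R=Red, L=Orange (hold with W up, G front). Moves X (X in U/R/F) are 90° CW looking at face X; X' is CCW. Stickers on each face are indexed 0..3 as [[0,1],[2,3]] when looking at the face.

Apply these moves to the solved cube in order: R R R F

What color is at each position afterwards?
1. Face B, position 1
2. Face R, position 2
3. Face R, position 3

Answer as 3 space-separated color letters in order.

Answer: B B R

Derivation:
After move 1 (R): R=RRRR U=WGWG F=GYGY D=YBYB B=WBWB
After move 2 (R): R=RRRR U=WYWY F=GBGB D=YWYW B=GBGB
After move 3 (R): R=RRRR U=WBWB F=GWGW D=YGYG B=YBYB
After move 4 (F): F=GGWW U=WBOO R=WRBR D=RRYG L=OYOG
Query 1: B[1] = B
Query 2: R[2] = B
Query 3: R[3] = R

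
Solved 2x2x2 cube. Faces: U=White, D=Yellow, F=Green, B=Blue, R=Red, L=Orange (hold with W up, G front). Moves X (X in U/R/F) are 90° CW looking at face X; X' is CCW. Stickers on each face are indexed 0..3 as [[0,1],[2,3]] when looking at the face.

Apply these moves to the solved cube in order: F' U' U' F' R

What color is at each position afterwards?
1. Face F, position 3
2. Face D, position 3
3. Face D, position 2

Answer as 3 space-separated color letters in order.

Answer: Y G Y

Derivation:
After move 1 (F'): F=GGGG U=WWRR R=YRYR D=OOYY L=OWOW
After move 2 (U'): U=WRWR F=OWGG R=GGYR B=YRBB L=BBOW
After move 3 (U'): U=RRWW F=BBGG R=OWYR B=GGBB L=YROW
After move 4 (F'): F=BGBG U=RROY R=OWOR D=RWYY L=YWOW
After move 5 (R): R=OORW U=RGOG F=BWBY D=RBYG B=YGRB
Query 1: F[3] = Y
Query 2: D[3] = G
Query 3: D[2] = Y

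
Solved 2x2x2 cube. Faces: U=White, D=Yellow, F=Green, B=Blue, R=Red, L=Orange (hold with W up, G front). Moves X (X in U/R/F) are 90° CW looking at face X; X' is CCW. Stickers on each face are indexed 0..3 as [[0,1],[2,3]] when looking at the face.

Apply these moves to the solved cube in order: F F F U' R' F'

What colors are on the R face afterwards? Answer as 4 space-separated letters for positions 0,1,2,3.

After move 1 (F): F=GGGG U=WWOO R=WRWR D=RRYY L=OYOY
After move 2 (F): F=GGGG U=WWYY R=OROR D=WWYY L=OROR
After move 3 (F): F=GGGG U=WWRR R=YRYR D=OOYY L=OWOW
After move 4 (U'): U=WRWR F=OWGG R=GGYR B=YRBB L=BBOW
After move 5 (R'): R=GRGY U=WBWY F=ORGR D=OWYG B=YROB
After move 6 (F'): F=RROG U=WBGG R=WROY D=BWYG L=BYOW
Query: R face = WROY

Answer: W R O Y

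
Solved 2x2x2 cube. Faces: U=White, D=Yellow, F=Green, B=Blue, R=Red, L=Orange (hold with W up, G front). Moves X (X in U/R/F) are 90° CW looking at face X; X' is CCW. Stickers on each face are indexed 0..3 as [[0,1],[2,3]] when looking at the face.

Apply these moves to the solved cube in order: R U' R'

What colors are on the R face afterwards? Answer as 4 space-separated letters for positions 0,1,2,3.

Answer: Y R G R

Derivation:
After move 1 (R): R=RRRR U=WGWG F=GYGY D=YBYB B=WBWB
After move 2 (U'): U=GGWW F=OOGY R=GYRR B=RRWB L=WBOO
After move 3 (R'): R=YRGR U=GWWR F=OGGW D=YOYY B=BRBB
Query: R face = YRGR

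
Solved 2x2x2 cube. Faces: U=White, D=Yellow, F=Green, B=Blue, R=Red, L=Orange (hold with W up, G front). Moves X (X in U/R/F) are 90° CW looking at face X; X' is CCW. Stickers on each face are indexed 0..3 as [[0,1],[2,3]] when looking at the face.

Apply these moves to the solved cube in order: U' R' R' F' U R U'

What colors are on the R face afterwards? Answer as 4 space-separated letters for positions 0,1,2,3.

Answer: W O G R

Derivation:
After move 1 (U'): U=WWWW F=OOGG R=GGRR B=RRBB L=BBOO
After move 2 (R'): R=GRGR U=WBWR F=OWGW D=YOYG B=YRYB
After move 3 (R'): R=RRGG U=WYWY F=OBGR D=YWYW B=GROB
After move 4 (F'): F=BROG U=WYRG R=WRYG D=BOYW L=BYOW
After move 5 (U): U=RWGY F=WROG R=GRYG B=BYOB L=BROW
After move 6 (R): R=YGGR U=RRGG F=WOOW D=BOYB B=YYWB
After move 7 (U'): U=RGRG F=BROW R=WOGR B=YGWB L=YYOW
Query: R face = WOGR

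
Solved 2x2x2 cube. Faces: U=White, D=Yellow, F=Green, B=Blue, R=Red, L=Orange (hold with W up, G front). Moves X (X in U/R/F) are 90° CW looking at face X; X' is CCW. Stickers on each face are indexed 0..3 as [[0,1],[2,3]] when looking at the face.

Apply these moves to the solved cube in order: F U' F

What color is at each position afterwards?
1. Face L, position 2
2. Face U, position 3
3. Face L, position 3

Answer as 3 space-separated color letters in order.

Answer: O B R

Derivation:
After move 1 (F): F=GGGG U=WWOO R=WRWR D=RRYY L=OYOY
After move 2 (U'): U=WOWO F=OYGG R=GGWR B=WRBB L=BBOY
After move 3 (F): F=GOGY U=WOYB R=WGOR D=WGYY L=BROR
Query 1: L[2] = O
Query 2: U[3] = B
Query 3: L[3] = R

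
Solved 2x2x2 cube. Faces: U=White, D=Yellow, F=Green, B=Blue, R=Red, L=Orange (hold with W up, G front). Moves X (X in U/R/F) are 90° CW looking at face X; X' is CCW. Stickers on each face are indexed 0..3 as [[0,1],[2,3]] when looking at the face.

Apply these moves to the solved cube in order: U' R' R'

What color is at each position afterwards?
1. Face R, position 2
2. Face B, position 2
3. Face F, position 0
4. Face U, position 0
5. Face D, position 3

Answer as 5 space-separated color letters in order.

After move 1 (U'): U=WWWW F=OOGG R=GGRR B=RRBB L=BBOO
After move 2 (R'): R=GRGR U=WBWR F=OWGW D=YOYG B=YRYB
After move 3 (R'): R=RRGG U=WYWY F=OBGR D=YWYW B=GROB
Query 1: R[2] = G
Query 2: B[2] = O
Query 3: F[0] = O
Query 4: U[0] = W
Query 5: D[3] = W

Answer: G O O W W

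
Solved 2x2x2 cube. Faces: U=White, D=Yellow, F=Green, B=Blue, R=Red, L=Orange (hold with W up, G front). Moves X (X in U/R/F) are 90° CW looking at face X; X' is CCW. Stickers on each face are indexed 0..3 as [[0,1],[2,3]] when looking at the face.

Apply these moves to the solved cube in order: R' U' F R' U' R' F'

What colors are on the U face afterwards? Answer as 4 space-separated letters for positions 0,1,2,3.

Answer: Y G B G

Derivation:
After move 1 (R'): R=RRRR U=WBWB F=GWGW D=YGYG B=YBYB
After move 2 (U'): U=BBWW F=OOGW R=GWRR B=RRYB L=YBOO
After move 3 (F): F=GOWO U=BBOB R=WWWR D=RGYG L=YYOG
After move 4 (R'): R=WRWW U=BYOR F=GBWB D=ROYO B=GRGB
After move 5 (U'): U=YRBO F=YYWB R=GBWW B=WRGB L=GROG
After move 6 (R'): R=BWGW U=YGBW F=YRWO D=RYYB B=OROB
After move 7 (F'): F=ROYW U=YGBG R=YWRW D=RGYB L=GWOB
Query: U face = YGBG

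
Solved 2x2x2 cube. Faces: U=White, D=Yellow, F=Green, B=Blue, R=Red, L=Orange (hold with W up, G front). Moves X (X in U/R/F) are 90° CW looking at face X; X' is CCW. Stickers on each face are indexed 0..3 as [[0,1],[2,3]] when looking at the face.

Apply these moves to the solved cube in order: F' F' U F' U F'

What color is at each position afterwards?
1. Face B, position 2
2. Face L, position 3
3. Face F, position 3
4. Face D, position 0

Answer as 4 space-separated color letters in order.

Answer: B O O G

Derivation:
After move 1 (F'): F=GGGG U=WWRR R=YRYR D=OOYY L=OWOW
After move 2 (F'): F=GGGG U=WWYY R=OROR D=WWYY L=OROR
After move 3 (U): U=YWYW F=ORGG R=BBOR B=ORBB L=GGOR
After move 4 (F'): F=RGOG U=YWBO R=WBWR D=GRYY L=GWOY
After move 5 (U): U=BYOW F=WBOG R=ORWR B=GWBB L=RGOY
After move 6 (F'): F=BGWO U=BYOW R=RRGR D=GYYY L=RWOO
Query 1: B[2] = B
Query 2: L[3] = O
Query 3: F[3] = O
Query 4: D[0] = G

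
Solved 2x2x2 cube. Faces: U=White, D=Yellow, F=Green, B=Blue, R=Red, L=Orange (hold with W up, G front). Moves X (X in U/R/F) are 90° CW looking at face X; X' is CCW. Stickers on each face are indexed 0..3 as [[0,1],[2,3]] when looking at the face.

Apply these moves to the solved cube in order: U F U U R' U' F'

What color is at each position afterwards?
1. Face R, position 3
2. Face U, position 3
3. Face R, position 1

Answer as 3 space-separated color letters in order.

Answer: W G O

Derivation:
After move 1 (U): U=WWWW F=RRGG R=BBRR B=OOBB L=GGOO
After move 2 (F): F=GRGR U=WWOG R=WBWR D=RBYY L=GYOY
After move 3 (U): U=OWGW F=WBGR R=OOWR B=GYBB L=GROY
After move 4 (U): U=GOWW F=OOGR R=GYWR B=GRBB L=WBOY
After move 5 (R'): R=YRGW U=GBWG F=OOGW D=ROYR B=YRBB
After move 6 (U'): U=BGGW F=WBGW R=OOGW B=YRBB L=YROY
After move 7 (F'): F=BWWG U=BGOG R=OORW D=RYYR L=YWOG
Query 1: R[3] = W
Query 2: U[3] = G
Query 3: R[1] = O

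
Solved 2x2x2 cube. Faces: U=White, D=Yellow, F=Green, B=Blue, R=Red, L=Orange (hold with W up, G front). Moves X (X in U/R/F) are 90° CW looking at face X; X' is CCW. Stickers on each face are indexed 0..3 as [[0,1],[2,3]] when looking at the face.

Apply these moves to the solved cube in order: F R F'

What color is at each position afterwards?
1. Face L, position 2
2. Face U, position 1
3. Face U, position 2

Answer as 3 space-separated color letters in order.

Answer: O G W

Derivation:
After move 1 (F): F=GGGG U=WWOO R=WRWR D=RRYY L=OYOY
After move 2 (R): R=WWRR U=WGOG F=GRGY D=RBYB B=OBWB
After move 3 (F'): F=RYGG U=WGWR R=BWRR D=YYYB L=OGOO
Query 1: L[2] = O
Query 2: U[1] = G
Query 3: U[2] = W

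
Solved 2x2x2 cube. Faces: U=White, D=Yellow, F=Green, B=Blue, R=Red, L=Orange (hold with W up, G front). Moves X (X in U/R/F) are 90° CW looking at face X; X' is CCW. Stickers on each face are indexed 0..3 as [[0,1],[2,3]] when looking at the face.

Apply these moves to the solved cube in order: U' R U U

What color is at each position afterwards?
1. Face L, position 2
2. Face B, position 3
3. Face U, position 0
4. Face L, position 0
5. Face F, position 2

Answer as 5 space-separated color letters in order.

Answer: O B G R G

Derivation:
After move 1 (U'): U=WWWW F=OOGG R=GGRR B=RRBB L=BBOO
After move 2 (R): R=RGRG U=WOWG F=OYGY D=YBYR B=WRWB
After move 3 (U): U=WWGO F=RGGY R=WRRG B=BBWB L=OYOO
After move 4 (U): U=GWOW F=WRGY R=BBRG B=OYWB L=RGOO
Query 1: L[2] = O
Query 2: B[3] = B
Query 3: U[0] = G
Query 4: L[0] = R
Query 5: F[2] = G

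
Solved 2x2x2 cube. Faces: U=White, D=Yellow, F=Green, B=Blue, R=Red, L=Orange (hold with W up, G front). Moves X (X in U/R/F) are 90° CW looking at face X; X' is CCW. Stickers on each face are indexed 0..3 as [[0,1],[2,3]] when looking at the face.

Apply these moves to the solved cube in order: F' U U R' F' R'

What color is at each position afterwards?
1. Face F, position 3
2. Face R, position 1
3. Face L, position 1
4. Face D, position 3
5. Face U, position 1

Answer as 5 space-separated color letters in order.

Answer: O Y G G O

Derivation:
After move 1 (F'): F=GGGG U=WWRR R=YRYR D=OOYY L=OWOW
After move 2 (U): U=RWRW F=YRGG R=BBYR B=OWBB L=GGOW
After move 3 (U): U=RRWW F=BBGG R=OWYR B=GGBB L=YROW
After move 4 (R'): R=WROY U=RBWG F=BRGW D=OBYG B=YGOB
After move 5 (F'): F=RWBG U=RBWO R=BROY D=RWYG L=YGOW
After move 6 (R'): R=RYBO U=ROWY F=RBBO D=RWYG B=GGWB
Query 1: F[3] = O
Query 2: R[1] = Y
Query 3: L[1] = G
Query 4: D[3] = G
Query 5: U[1] = O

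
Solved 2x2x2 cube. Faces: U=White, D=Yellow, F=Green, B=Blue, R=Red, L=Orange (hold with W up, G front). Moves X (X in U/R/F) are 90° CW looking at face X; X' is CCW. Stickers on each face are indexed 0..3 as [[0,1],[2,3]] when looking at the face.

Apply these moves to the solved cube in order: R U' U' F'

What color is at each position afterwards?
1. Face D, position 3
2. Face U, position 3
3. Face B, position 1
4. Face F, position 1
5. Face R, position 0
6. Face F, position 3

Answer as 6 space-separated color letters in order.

Answer: B R Y Y B G

Derivation:
After move 1 (R): R=RRRR U=WGWG F=GYGY D=YBYB B=WBWB
After move 2 (U'): U=GGWW F=OOGY R=GYRR B=RRWB L=WBOO
After move 3 (U'): U=GWGW F=WBGY R=OORR B=GYWB L=RROO
After move 4 (F'): F=BYWG U=GWOR R=BOYR D=ROYB L=RWOG
Query 1: D[3] = B
Query 2: U[3] = R
Query 3: B[1] = Y
Query 4: F[1] = Y
Query 5: R[0] = B
Query 6: F[3] = G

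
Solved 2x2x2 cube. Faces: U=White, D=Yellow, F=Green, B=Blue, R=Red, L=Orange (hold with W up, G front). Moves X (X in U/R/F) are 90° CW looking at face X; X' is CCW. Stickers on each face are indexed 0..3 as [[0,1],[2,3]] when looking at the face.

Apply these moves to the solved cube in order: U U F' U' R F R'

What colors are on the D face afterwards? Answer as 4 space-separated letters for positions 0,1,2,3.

Answer: R R Y O

Derivation:
After move 1 (U): U=WWWW F=RRGG R=BBRR B=OOBB L=GGOO
After move 2 (U): U=WWWW F=BBGG R=OORR B=GGBB L=RROO
After move 3 (F'): F=BGBG U=WWOR R=YOYR D=ROYY L=RWOW
After move 4 (U'): U=WRWO F=RWBG R=BGYR B=YOBB L=GGOW
After move 5 (R): R=YBRG U=WWWG F=ROBY D=RBYY B=OORB
After move 6 (F): F=BRYO U=WWWG R=WBGG D=RYYY L=GROB
After move 7 (R'): R=BGWG U=WRWO F=BWYG D=RRYO B=YOYB
Query: D face = RRYO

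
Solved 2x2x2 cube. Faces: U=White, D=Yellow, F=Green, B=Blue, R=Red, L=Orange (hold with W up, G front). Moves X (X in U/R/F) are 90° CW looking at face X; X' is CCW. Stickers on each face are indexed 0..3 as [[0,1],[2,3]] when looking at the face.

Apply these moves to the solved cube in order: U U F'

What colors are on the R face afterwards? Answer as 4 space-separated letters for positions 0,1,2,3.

After move 1 (U): U=WWWW F=RRGG R=BBRR B=OOBB L=GGOO
After move 2 (U): U=WWWW F=BBGG R=OORR B=GGBB L=RROO
After move 3 (F'): F=BGBG U=WWOR R=YOYR D=ROYY L=RWOW
Query: R face = YOYR

Answer: Y O Y R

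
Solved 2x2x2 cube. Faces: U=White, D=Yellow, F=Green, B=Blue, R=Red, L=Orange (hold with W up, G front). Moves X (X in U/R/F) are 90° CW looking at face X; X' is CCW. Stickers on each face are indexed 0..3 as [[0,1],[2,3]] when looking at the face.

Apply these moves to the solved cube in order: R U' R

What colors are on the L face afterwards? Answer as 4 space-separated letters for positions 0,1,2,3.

After move 1 (R): R=RRRR U=WGWG F=GYGY D=YBYB B=WBWB
After move 2 (U'): U=GGWW F=OOGY R=GYRR B=RRWB L=WBOO
After move 3 (R): R=RGRY U=GOWY F=OBGB D=YWYR B=WRGB
Query: L face = WBOO

Answer: W B O O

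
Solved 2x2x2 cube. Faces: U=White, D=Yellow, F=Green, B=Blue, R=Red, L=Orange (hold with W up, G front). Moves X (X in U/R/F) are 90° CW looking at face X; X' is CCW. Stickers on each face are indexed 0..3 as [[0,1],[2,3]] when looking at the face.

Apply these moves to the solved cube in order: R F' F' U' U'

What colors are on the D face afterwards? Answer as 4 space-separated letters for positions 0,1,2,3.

Answer: G W Y B

Derivation:
After move 1 (R): R=RRRR U=WGWG F=GYGY D=YBYB B=WBWB
After move 2 (F'): F=YYGG U=WGRR R=BRYR D=OOYB L=OGOW
After move 3 (F'): F=YGYG U=WGBY R=OROR D=GWYB L=OROR
After move 4 (U'): U=GYWB F=ORYG R=YGOR B=ORWB L=WBOR
After move 5 (U'): U=YBGW F=WBYG R=OROR B=YGWB L=OROR
Query: D face = GWYB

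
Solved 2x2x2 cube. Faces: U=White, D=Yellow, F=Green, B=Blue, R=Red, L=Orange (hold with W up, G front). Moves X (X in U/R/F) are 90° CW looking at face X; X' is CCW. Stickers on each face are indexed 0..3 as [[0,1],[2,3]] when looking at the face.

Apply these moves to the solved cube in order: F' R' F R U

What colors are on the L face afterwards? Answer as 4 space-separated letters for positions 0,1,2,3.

Answer: G R O G

Derivation:
After move 1 (F'): F=GGGG U=WWRR R=YRYR D=OOYY L=OWOW
After move 2 (R'): R=RRYY U=WBRB F=GWGR D=OGYG B=YBOB
After move 3 (F): F=GGRW U=WBWW R=RRBY D=YRYG L=OOOG
After move 4 (R): R=BRYR U=WGWW F=GRRG D=YOYY B=WBBB
After move 5 (U): U=WWWG F=BRRG R=WBYR B=OOBB L=GROG
Query: L face = GROG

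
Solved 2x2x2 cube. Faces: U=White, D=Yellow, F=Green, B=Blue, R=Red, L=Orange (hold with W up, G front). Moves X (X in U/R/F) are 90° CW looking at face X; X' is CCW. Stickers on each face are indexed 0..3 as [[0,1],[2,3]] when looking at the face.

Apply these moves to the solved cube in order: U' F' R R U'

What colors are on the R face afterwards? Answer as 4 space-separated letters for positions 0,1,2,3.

Answer: O B G Y

Derivation:
After move 1 (U'): U=WWWW F=OOGG R=GGRR B=RRBB L=BBOO
After move 2 (F'): F=OGOG U=WWGR R=YGYR D=BOYY L=BWOW
After move 3 (R): R=YYRG U=WGGG F=OOOY D=BBYR B=RRWB
After move 4 (R): R=RYGY U=WOGY F=OBOR D=BWYR B=GRGB
After move 5 (U'): U=OYWG F=BWOR R=OBGY B=RYGB L=GROW
Query: R face = OBGY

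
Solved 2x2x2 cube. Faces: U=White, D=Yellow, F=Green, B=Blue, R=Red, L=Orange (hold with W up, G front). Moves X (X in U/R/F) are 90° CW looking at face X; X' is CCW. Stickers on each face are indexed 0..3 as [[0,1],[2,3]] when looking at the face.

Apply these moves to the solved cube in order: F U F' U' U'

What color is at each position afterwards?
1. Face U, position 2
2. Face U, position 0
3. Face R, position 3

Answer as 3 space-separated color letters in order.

Answer: W W R

Derivation:
After move 1 (F): F=GGGG U=WWOO R=WRWR D=RRYY L=OYOY
After move 2 (U): U=OWOW F=WRGG R=BBWR B=OYBB L=GGOY
After move 3 (F'): F=RGWG U=OWBW R=RBRR D=GYYY L=GWOO
After move 4 (U'): U=WWOB F=GWWG R=RGRR B=RBBB L=OYOO
After move 5 (U'): U=WBWO F=OYWG R=GWRR B=RGBB L=RBOO
Query 1: U[2] = W
Query 2: U[0] = W
Query 3: R[3] = R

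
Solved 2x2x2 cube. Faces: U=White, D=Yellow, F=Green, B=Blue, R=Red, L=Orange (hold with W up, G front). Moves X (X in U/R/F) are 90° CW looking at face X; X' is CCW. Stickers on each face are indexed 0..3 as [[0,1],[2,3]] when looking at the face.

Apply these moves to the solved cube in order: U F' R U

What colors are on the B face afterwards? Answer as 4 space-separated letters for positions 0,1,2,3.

Answer: G W W B

Derivation:
After move 1 (U): U=WWWW F=RRGG R=BBRR B=OOBB L=GGOO
After move 2 (F'): F=RGRG U=WWBR R=YBYR D=GOYY L=GWOW
After move 3 (R): R=YYRB U=WGBG F=RORY D=GBYO B=ROWB
After move 4 (U): U=BWGG F=YYRY R=RORB B=GWWB L=ROOW
Query: B face = GWWB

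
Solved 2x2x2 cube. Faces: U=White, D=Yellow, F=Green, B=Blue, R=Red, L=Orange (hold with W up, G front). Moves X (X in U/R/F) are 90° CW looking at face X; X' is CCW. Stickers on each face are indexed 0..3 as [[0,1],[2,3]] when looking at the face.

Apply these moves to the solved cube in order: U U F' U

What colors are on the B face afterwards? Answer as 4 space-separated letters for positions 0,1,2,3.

After move 1 (U): U=WWWW F=RRGG R=BBRR B=OOBB L=GGOO
After move 2 (U): U=WWWW F=BBGG R=OORR B=GGBB L=RROO
After move 3 (F'): F=BGBG U=WWOR R=YOYR D=ROYY L=RWOW
After move 4 (U): U=OWRW F=YOBG R=GGYR B=RWBB L=BGOW
Query: B face = RWBB

Answer: R W B B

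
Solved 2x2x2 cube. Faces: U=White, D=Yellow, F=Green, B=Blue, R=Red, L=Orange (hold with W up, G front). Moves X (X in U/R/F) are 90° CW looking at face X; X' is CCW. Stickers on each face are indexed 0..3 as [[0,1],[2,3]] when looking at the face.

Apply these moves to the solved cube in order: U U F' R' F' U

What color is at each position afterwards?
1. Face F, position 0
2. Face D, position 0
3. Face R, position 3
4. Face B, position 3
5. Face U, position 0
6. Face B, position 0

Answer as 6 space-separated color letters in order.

After move 1 (U): U=WWWW F=RRGG R=BBRR B=OOBB L=GGOO
After move 2 (U): U=WWWW F=BBGG R=OORR B=GGBB L=RROO
After move 3 (F'): F=BGBG U=WWOR R=YOYR D=ROYY L=RWOW
After move 4 (R'): R=ORYY U=WBOG F=BWBR D=RGYG B=YGOB
After move 5 (F'): F=WRBB U=WBOY R=GRRY D=WWYG L=RGOO
After move 6 (U): U=OWYB F=GRBB R=YGRY B=RGOB L=WROO
Query 1: F[0] = G
Query 2: D[0] = W
Query 3: R[3] = Y
Query 4: B[3] = B
Query 5: U[0] = O
Query 6: B[0] = R

Answer: G W Y B O R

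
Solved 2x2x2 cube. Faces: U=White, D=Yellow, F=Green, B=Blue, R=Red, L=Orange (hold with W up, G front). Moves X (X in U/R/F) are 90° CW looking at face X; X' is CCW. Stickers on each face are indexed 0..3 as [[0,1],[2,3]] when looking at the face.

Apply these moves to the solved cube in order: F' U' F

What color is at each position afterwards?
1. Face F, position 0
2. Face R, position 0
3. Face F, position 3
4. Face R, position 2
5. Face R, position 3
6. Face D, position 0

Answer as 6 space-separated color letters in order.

After move 1 (F'): F=GGGG U=WWRR R=YRYR D=OOYY L=OWOW
After move 2 (U'): U=WRWR F=OWGG R=GGYR B=YRBB L=BBOW
After move 3 (F): F=GOGW U=WRWB R=WGRR D=YGYY L=BOOO
Query 1: F[0] = G
Query 2: R[0] = W
Query 3: F[3] = W
Query 4: R[2] = R
Query 5: R[3] = R
Query 6: D[0] = Y

Answer: G W W R R Y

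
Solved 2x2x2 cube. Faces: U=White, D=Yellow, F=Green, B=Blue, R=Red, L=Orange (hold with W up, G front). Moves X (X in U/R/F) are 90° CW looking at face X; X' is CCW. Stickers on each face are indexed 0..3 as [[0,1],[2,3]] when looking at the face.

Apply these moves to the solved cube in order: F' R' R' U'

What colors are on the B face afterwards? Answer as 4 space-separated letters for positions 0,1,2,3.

After move 1 (F'): F=GGGG U=WWRR R=YRYR D=OOYY L=OWOW
After move 2 (R'): R=RRYY U=WBRB F=GWGR D=OGYG B=YBOB
After move 3 (R'): R=RYRY U=WORY F=GBGB D=OWYR B=GBGB
After move 4 (U'): U=OYWR F=OWGB R=GBRY B=RYGB L=GBOW
Query: B face = RYGB

Answer: R Y G B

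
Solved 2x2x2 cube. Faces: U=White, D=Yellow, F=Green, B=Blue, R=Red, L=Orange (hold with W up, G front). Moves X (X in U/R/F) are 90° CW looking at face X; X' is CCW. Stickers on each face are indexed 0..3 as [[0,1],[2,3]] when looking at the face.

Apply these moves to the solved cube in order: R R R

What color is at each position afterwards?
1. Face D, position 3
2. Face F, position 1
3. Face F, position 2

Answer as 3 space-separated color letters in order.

After move 1 (R): R=RRRR U=WGWG F=GYGY D=YBYB B=WBWB
After move 2 (R): R=RRRR U=WYWY F=GBGB D=YWYW B=GBGB
After move 3 (R): R=RRRR U=WBWB F=GWGW D=YGYG B=YBYB
Query 1: D[3] = G
Query 2: F[1] = W
Query 3: F[2] = G

Answer: G W G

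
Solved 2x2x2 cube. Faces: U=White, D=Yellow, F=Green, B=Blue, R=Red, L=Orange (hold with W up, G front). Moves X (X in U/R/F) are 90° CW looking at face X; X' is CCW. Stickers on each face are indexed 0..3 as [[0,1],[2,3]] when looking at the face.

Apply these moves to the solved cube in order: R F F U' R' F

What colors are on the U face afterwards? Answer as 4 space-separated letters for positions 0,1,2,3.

After move 1 (R): R=RRRR U=WGWG F=GYGY D=YBYB B=WBWB
After move 2 (F): F=GGYY U=WGOO R=WRGR D=RRYB L=OYOB
After move 3 (F): F=YGYG U=WGBY R=OROR D=GWYB L=OROR
After move 4 (U'): U=GYWB F=ORYG R=YGOR B=ORWB L=WBOR
After move 5 (R'): R=GRYO U=GWWO F=OYYB D=GRYG B=BRWB
After move 6 (F): F=YOBY U=GWRB R=WROO D=YGYG L=WGOR
Query: U face = GWRB

Answer: G W R B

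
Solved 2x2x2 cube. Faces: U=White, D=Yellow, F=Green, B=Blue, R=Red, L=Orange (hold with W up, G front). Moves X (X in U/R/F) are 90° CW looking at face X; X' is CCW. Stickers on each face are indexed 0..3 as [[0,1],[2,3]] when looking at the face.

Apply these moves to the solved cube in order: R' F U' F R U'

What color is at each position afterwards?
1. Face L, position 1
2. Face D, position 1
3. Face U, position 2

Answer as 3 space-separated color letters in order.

After move 1 (R'): R=RRRR U=WBWB F=GWGW D=YGYG B=YBYB
After move 2 (F): F=GGWW U=WBOO R=WRBR D=RRYG L=OYOG
After move 3 (U'): U=BOWO F=OYWW R=GGBR B=WRYB L=YBOG
After move 4 (F): F=WOWY U=BOGB R=WGOR D=BGYG L=YROR
After move 5 (R): R=OWRG U=BOGY F=WGWG D=BYYW B=BROB
After move 6 (U'): U=OYBG F=YRWG R=WGRG B=OWOB L=BROR
Query 1: L[1] = R
Query 2: D[1] = Y
Query 3: U[2] = B

Answer: R Y B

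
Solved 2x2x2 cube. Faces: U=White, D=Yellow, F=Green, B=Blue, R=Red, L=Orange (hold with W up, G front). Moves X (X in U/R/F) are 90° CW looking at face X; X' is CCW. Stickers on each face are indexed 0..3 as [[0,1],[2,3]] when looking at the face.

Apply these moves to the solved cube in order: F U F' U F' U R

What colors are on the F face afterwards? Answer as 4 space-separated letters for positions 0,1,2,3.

After move 1 (F): F=GGGG U=WWOO R=WRWR D=RRYY L=OYOY
After move 2 (U): U=OWOW F=WRGG R=BBWR B=OYBB L=GGOY
After move 3 (F'): F=RGWG U=OWBW R=RBRR D=GYYY L=GWOO
After move 4 (U): U=BOWW F=RBWG R=OYRR B=GWBB L=RGOO
After move 5 (F'): F=BGRW U=BOOR R=YYGR D=GOYY L=RWOW
After move 6 (U): U=OBRO F=YYRW R=GWGR B=RWBB L=BGOW
After move 7 (R): R=GGRW U=OYRW F=YORY D=GBYR B=OWBB
Query: F face = YORY

Answer: Y O R Y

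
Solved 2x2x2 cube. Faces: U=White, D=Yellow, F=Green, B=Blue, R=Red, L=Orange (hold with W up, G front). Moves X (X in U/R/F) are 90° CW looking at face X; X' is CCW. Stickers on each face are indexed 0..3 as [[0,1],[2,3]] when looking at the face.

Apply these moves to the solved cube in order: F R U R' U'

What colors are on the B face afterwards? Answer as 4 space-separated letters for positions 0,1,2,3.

After move 1 (F): F=GGGG U=WWOO R=WRWR D=RRYY L=OYOY
After move 2 (R): R=WWRR U=WGOG F=GRGY D=RBYB B=OBWB
After move 3 (U): U=OWGG F=WWGY R=OBRR B=OYWB L=GROY
After move 4 (R'): R=BROR U=OWGO F=WWGG D=RWYY B=BYBB
After move 5 (U'): U=WOOG F=GRGG R=WWOR B=BRBB L=BYOY
Query: B face = BRBB

Answer: B R B B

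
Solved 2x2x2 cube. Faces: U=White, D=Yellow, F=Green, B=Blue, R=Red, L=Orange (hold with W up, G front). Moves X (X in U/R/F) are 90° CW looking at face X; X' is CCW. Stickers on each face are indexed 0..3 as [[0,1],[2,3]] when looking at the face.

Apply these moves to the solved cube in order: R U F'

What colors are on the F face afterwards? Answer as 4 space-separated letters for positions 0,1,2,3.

Answer: R Y R G

Derivation:
After move 1 (R): R=RRRR U=WGWG F=GYGY D=YBYB B=WBWB
After move 2 (U): U=WWGG F=RRGY R=WBRR B=OOWB L=GYOO
After move 3 (F'): F=RYRG U=WWWR R=BBYR D=YOYB L=GGOG
Query: F face = RYRG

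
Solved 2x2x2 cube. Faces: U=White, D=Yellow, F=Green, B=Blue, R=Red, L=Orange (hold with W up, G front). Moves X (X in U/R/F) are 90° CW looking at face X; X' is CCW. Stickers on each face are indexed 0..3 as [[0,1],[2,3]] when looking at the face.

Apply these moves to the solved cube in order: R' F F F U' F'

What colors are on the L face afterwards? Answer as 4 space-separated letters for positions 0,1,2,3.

After move 1 (R'): R=RRRR U=WBWB F=GWGW D=YGYG B=YBYB
After move 2 (F): F=GGWW U=WBOO R=WRBR D=RRYG L=OYOG
After move 3 (F): F=WGWG U=WBGY R=OROR D=BWYG L=OROR
After move 4 (F): F=WWGG U=WBRR R=GRYR D=OOYG L=OBOW
After move 5 (U'): U=BRWR F=OBGG R=WWYR B=GRYB L=YBOW
After move 6 (F'): F=BGOG U=BRWY R=OWOR D=BWYG L=YROW
Query: L face = YROW

Answer: Y R O W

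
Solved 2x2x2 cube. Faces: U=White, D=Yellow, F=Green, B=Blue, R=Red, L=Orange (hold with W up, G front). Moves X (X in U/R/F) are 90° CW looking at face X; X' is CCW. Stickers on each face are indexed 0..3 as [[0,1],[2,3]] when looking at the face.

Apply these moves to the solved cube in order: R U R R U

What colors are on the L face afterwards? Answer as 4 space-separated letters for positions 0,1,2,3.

After move 1 (R): R=RRRR U=WGWG F=GYGY D=YBYB B=WBWB
After move 2 (U): U=WWGG F=RRGY R=WBRR B=OOWB L=GYOO
After move 3 (R): R=RWRB U=WRGY F=RBGB D=YWYO B=GOWB
After move 4 (R): R=RRBW U=WBGB F=RWGO D=YWYG B=YORB
After move 5 (U): U=GWBB F=RRGO R=YOBW B=GYRB L=RWOO
Query: L face = RWOO

Answer: R W O O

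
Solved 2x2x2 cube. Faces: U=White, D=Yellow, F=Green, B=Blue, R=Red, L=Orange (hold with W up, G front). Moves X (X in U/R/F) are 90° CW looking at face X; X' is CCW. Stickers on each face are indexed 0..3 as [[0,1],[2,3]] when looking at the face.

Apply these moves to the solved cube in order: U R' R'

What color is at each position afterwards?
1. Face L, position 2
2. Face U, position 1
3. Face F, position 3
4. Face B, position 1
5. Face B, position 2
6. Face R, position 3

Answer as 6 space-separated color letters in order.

After move 1 (U): U=WWWW F=RRGG R=BBRR B=OOBB L=GGOO
After move 2 (R'): R=BRBR U=WBWO F=RWGW D=YRYG B=YOYB
After move 3 (R'): R=RRBB U=WYWY F=RBGO D=YWYW B=GORB
Query 1: L[2] = O
Query 2: U[1] = Y
Query 3: F[3] = O
Query 4: B[1] = O
Query 5: B[2] = R
Query 6: R[3] = B

Answer: O Y O O R B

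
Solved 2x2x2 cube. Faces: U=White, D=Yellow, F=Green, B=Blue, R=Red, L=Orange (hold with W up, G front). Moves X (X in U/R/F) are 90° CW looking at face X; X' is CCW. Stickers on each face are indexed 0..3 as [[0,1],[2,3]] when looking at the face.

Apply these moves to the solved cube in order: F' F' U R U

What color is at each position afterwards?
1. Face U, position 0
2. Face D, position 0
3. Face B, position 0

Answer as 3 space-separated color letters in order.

After move 1 (F'): F=GGGG U=WWRR R=YRYR D=OOYY L=OWOW
After move 2 (F'): F=GGGG U=WWYY R=OROR D=WWYY L=OROR
After move 3 (U): U=YWYW F=ORGG R=BBOR B=ORBB L=GGOR
After move 4 (R): R=OBRB U=YRYG F=OWGY D=WBYO B=WRWB
After move 5 (U): U=YYGR F=OBGY R=WRRB B=GGWB L=OWOR
Query 1: U[0] = Y
Query 2: D[0] = W
Query 3: B[0] = G

Answer: Y W G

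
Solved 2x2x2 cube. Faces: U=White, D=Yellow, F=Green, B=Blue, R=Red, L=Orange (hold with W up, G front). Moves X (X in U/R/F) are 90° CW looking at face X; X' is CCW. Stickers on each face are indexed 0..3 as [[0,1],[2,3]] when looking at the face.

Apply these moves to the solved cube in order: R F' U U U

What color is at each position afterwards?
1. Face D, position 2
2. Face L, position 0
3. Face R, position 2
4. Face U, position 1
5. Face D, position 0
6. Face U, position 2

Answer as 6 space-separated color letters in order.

Answer: Y W Y R O W

Derivation:
After move 1 (R): R=RRRR U=WGWG F=GYGY D=YBYB B=WBWB
After move 2 (F'): F=YYGG U=WGRR R=BRYR D=OOYB L=OGOW
After move 3 (U): U=RWRG F=BRGG R=WBYR B=OGWB L=YYOW
After move 4 (U): U=RRGW F=WBGG R=OGYR B=YYWB L=BROW
After move 5 (U): U=GRWR F=OGGG R=YYYR B=BRWB L=WBOW
Query 1: D[2] = Y
Query 2: L[0] = W
Query 3: R[2] = Y
Query 4: U[1] = R
Query 5: D[0] = O
Query 6: U[2] = W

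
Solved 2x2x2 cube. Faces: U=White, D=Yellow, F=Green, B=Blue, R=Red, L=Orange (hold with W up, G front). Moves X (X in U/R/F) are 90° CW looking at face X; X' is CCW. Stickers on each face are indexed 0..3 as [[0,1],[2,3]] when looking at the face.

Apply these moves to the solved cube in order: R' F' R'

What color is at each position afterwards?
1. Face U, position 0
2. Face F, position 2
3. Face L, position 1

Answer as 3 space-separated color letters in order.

After move 1 (R'): R=RRRR U=WBWB F=GWGW D=YGYG B=YBYB
After move 2 (F'): F=WWGG U=WBRR R=GRYR D=OOYG L=OBOW
After move 3 (R'): R=RRGY U=WYRY F=WBGR D=OWYG B=GBOB
Query 1: U[0] = W
Query 2: F[2] = G
Query 3: L[1] = B

Answer: W G B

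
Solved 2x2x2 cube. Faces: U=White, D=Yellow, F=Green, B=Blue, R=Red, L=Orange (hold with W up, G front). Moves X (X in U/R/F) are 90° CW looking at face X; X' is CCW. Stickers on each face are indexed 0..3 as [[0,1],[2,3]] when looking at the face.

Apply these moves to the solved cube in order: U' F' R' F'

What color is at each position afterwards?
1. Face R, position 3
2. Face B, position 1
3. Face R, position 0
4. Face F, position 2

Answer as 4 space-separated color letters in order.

After move 1 (U'): U=WWWW F=OOGG R=GGRR B=RRBB L=BBOO
After move 2 (F'): F=OGOG U=WWGR R=YGYR D=BOYY L=BWOW
After move 3 (R'): R=GRYY U=WBGR F=OWOR D=BGYG B=YROB
After move 4 (F'): F=WROO U=WBGY R=GRBY D=WWYG L=BROG
Query 1: R[3] = Y
Query 2: B[1] = R
Query 3: R[0] = G
Query 4: F[2] = O

Answer: Y R G O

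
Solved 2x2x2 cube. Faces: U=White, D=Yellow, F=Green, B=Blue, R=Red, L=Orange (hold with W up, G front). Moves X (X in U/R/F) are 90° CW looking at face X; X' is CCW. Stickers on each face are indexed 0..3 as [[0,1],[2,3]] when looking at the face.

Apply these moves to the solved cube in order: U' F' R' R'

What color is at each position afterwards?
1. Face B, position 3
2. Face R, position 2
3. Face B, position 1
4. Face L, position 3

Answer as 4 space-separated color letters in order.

Answer: B G R W

Derivation:
After move 1 (U'): U=WWWW F=OOGG R=GGRR B=RRBB L=BBOO
After move 2 (F'): F=OGOG U=WWGR R=YGYR D=BOYY L=BWOW
After move 3 (R'): R=GRYY U=WBGR F=OWOR D=BGYG B=YROB
After move 4 (R'): R=RYGY U=WOGY F=OBOR D=BWYR B=GRGB
Query 1: B[3] = B
Query 2: R[2] = G
Query 3: B[1] = R
Query 4: L[3] = W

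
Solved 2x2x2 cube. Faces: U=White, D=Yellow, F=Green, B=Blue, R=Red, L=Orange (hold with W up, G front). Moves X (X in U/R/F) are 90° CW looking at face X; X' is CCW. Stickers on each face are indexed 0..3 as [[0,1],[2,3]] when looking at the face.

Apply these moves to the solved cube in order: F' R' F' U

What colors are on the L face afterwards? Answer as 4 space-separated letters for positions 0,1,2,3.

After move 1 (F'): F=GGGG U=WWRR R=YRYR D=OOYY L=OWOW
After move 2 (R'): R=RRYY U=WBRB F=GWGR D=OGYG B=YBOB
After move 3 (F'): F=WRGG U=WBRY R=GROY D=WWYG L=OBOR
After move 4 (U): U=RWYB F=GRGG R=YBOY B=OBOB L=WROR
Query: L face = WROR

Answer: W R O R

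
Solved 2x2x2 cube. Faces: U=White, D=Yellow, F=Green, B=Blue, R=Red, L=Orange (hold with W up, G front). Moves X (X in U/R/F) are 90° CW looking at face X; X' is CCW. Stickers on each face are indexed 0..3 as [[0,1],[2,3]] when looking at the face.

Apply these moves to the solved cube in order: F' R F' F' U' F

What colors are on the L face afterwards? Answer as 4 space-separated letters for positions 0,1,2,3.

After move 1 (F'): F=GGGG U=WWRR R=YRYR D=OOYY L=OWOW
After move 2 (R): R=YYRR U=WGRG F=GOGY D=OBYB B=RBWB
After move 3 (F'): F=OYGG U=WGYR R=BYOR D=WWYB L=OGOR
After move 4 (F'): F=YGOG U=WGBO R=WYWR D=GRYB L=OROY
After move 5 (U'): U=GOWB F=OROG R=YGWR B=WYWB L=RBOY
After move 6 (F): F=OOGR U=GOYB R=WGBR D=WYYB L=RGOR
Query: L face = RGOR

Answer: R G O R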